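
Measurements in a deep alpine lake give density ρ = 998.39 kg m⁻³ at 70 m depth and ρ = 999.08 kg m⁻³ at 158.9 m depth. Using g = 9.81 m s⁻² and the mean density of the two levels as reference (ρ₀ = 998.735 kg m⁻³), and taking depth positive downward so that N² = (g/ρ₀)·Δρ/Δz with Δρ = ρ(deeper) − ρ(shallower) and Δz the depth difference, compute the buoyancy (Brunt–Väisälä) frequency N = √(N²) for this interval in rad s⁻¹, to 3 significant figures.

Δρ = 999.08 − 998.39 = 0.69 kg m⁻³ over Δz = 158.9 − 70 = 88.9 m.
N² = (9.81/998.735) × (0.69/88.9) = 7.6237 × 10⁻⁵ s⁻².
N = √(7.6237 × 10⁻⁵) = 8.7314 × 10⁻³ rad s⁻¹ ≈ 8.73 × 10⁻³ rad s⁻¹.

8.73 × 10⁻³ rad s⁻¹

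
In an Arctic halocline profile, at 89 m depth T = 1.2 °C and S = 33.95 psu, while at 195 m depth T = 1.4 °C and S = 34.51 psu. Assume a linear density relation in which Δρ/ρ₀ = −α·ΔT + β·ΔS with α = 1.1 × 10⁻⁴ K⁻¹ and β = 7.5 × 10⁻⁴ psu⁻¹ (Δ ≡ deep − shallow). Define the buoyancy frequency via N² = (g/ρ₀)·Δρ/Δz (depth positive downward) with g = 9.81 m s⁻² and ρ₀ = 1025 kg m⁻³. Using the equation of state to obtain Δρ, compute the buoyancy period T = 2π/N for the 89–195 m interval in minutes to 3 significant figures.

ΔT = +0.2 K, ΔS = +0.56 psu (deep − shallow).
Δρ/ρ₀ = −αΔT + βΔS = -2.20 × 10⁻⁵ + 4.20 × 10⁻⁴ = 3.98 × 10⁻⁴, so Δρ ≈ 0.4080 kg m⁻³.
N² = (g/ρ₀)·Δρ/Δz = g·(Δρ/ρ₀)/Δz = 9.81 × 3.98 × 10⁻⁴ / 106 = 3.6834 × 10⁻⁵ s⁻².
N = √(3.6834 × 10⁻⁵) = 6.0691 × 10⁻³ rad s⁻¹ → T = 2π/N = 1.0353 × 10³ s = 17.255 min ≈ 17.3 min.

17.3 min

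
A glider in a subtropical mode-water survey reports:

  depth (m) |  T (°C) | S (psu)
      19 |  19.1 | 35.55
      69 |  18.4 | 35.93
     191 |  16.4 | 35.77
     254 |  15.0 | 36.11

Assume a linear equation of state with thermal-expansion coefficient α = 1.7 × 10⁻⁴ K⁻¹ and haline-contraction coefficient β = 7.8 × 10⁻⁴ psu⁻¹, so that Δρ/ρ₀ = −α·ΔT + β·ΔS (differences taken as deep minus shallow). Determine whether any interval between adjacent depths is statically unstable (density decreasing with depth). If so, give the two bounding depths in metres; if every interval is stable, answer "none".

Evaluate Δρ/ρ₀ = −αΔT + βΔS across each adjacent pair:
  19–69 m: −αΔT+βΔS = −(1.7 × 10⁻⁴)(-0.7)+(7.8 × 10⁻⁴)(+0.38) = 4.2 × 10⁻⁴ → stable
  69–191 m: −αΔT+βΔS = −(1.7 × 10⁻⁴)(-2.0)+(7.8 × 10⁻⁴)(-0.16) = 2.2 × 10⁻⁴ → stable
  191–254 m: −αΔT+βΔS = −(1.7 × 10⁻⁴)(-1.4)+(7.8 × 10⁻⁴)(+0.34) = 5.0 × 10⁻⁴ → stable
Every interval has Δρ > 0: the column is stably stratified throughout.

none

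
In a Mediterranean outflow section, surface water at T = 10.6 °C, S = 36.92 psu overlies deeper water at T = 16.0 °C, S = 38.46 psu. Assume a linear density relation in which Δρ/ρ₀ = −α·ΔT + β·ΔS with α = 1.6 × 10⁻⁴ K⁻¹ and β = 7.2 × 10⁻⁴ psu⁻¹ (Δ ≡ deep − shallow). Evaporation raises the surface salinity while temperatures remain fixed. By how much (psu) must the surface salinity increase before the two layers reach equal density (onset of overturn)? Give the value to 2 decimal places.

Neutral buoyancy requires −α(T_deep − T_surf) + β(S_deep − S_surf′) = 0.
S_surf′ = S_deep − (α/β)·ΔT = 38.46 − (1.6 × 10⁻⁴/7.2 × 10⁻⁴)·(+5.4) = 37.2600 psu.
Increase required: 37.2600 − 36.92 = 0.3400 psu.

0.34 psu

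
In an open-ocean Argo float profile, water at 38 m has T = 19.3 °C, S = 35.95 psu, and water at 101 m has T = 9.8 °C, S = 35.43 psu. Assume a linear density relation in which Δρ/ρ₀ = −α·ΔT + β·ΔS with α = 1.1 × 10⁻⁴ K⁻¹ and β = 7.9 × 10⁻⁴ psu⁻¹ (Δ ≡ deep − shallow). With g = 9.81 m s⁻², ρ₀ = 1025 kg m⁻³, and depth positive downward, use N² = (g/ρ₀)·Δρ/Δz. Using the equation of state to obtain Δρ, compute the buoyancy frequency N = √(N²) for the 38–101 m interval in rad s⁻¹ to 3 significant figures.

ΔT = -9.5 K, ΔS = -0.52 psu (deep − shallow).
Δρ/ρ₀ = −αΔT + βΔS = 1.045 × 10⁻³ − 4.108 × 10⁻⁴ = 6.342 × 10⁻⁴, so Δρ ≈ 0.6501 kg m⁻³.
N² = (g/ρ₀)·Δρ/Δz = g·(Δρ/ρ₀)/Δz = 9.81 × 6.342 × 10⁻⁴ / 63 = 9.8754 × 10⁻⁵ s⁻².
N = √(9.8754 × 10⁻⁵) = 9.9375 × 10⁻³ rad s⁻¹ ≈ 9.94 × 10⁻³ rad s⁻¹.

9.94 × 10⁻³ rad s⁻¹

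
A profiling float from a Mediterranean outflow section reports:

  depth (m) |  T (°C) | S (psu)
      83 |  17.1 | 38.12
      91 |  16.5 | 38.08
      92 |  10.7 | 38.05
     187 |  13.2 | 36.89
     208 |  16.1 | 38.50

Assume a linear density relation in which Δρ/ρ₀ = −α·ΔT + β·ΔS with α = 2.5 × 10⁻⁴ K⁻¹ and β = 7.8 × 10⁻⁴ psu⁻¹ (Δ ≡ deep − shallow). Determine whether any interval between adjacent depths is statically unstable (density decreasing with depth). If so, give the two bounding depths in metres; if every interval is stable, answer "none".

Evaluate Δρ/ρ₀ = −αΔT + βΔS across each adjacent pair:
  83–91 m: −αΔT+βΔS = −(2.5 × 10⁻⁴)(-0.6)+(7.8 × 10⁻⁴)(-0.04) = 1.2 × 10⁻⁴ → stable
  91–92 m: −αΔT+βΔS = −(2.5 × 10⁻⁴)(-5.8)+(7.8 × 10⁻⁴)(-0.03) = 1.4 × 10⁻³ → stable
  92–187 m: −αΔT+βΔS = −(2.5 × 10⁻⁴)(+2.5)+(7.8 × 10⁻⁴)(-1.16) = -1.5 × 10⁻³ → UNSTABLE
  187–208 m: −αΔT+βΔS = −(2.5 × 10⁻⁴)(+2.9)+(7.8 × 10⁻⁴)(+1.61) = 5.3 × 10⁻⁴ → stable
The 92–187 m interval has Δρ < 0: lighter water underlies denser water.

92–187 m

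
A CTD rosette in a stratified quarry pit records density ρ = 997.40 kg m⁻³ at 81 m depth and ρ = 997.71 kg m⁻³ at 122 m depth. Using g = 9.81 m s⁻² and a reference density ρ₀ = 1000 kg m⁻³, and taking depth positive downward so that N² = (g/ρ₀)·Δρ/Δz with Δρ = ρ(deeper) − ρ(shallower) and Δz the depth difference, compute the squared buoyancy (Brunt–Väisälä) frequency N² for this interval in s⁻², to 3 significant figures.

Δρ = 997.71 − 997.40 = 0.31 kg m⁻³ over Δz = 122 − 81 = 41 m.
N² = (9.81/1000) × (0.31/41) = 7.4173 × 10⁻⁵ s⁻² ≈ 7.42 × 10⁻⁵ s⁻².

7.42 × 10⁻⁵ s⁻²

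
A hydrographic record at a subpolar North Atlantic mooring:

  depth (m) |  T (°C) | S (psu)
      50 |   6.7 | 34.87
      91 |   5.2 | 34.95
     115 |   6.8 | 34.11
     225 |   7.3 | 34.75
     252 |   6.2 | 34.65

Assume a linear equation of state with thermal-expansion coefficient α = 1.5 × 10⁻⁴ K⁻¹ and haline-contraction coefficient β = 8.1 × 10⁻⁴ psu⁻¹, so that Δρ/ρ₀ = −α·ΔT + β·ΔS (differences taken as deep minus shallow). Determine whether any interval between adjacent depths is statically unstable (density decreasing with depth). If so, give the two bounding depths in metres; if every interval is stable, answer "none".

Evaluate Δρ/ρ₀ = −αΔT + βΔS across each adjacent pair:
  50–91 m: −αΔT+βΔS = −(1.5 × 10⁻⁴)(-1.5)+(8.1 × 10⁻⁴)(+0.08) = 2.9 × 10⁻⁴ → stable
  91–115 m: −αΔT+βΔS = −(1.5 × 10⁻⁴)(+1.6)+(8.1 × 10⁻⁴)(-0.84) = -9.2 × 10⁻⁴ → UNSTABLE
  115–225 m: −αΔT+βΔS = −(1.5 × 10⁻⁴)(+0.5)+(8.1 × 10⁻⁴)(+0.64) = 4.4 × 10⁻⁴ → stable
  225–252 m: −αΔT+βΔS = −(1.5 × 10⁻⁴)(-1.1)+(8.1 × 10⁻⁴)(-0.10) = 8.4 × 10⁻⁵ → stable
The 91–115 m interval has Δρ < 0: lighter water underlies denser water.

91–115 m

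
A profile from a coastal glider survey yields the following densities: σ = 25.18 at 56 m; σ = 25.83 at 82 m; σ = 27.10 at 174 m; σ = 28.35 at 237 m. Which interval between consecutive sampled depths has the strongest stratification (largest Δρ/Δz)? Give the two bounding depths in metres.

56–82 m

Compute the density gradient over each adjacent pair:
  56–82 m: Δρ/Δz = 0.65/26 = 0.025 kg m⁻⁴
  82–174 m: Δρ/Δz = 1.27/92 = 0.014 kg m⁻⁴
  174–237 m: Δρ/Δz = 1.25/63 = 0.020 kg m⁻⁴
The largest gradient is in the 56–82 m interval — the pycnocline.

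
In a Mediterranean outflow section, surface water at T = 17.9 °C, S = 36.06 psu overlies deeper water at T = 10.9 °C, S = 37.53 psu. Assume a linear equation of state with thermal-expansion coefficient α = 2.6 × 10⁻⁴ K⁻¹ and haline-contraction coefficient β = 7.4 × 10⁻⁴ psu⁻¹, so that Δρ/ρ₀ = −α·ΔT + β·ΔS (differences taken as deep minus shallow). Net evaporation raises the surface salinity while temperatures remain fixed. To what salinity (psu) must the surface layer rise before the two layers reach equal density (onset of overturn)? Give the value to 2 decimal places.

39.99 psu

Neutral buoyancy requires −α(T_deep − T_surf) + β(S_deep − S_surf′) = 0.
S_surf′ = S_deep − (α/β)·ΔT = 37.53 − (2.6 × 10⁻⁴/7.4 × 10⁻⁴)·(-7.0) = 39.9895 psu.
Increase required: 39.9895 − 36.06 = 3.9295 psu.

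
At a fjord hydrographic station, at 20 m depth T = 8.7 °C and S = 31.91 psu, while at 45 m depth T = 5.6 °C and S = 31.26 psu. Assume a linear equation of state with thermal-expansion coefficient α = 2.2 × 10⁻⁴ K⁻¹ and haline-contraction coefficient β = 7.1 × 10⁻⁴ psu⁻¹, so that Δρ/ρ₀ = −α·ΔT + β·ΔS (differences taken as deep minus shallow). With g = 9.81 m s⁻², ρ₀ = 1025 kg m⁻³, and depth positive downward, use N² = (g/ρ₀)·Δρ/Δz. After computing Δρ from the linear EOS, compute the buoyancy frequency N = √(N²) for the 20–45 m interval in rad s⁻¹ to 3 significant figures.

9.30 × 10⁻³ rad s⁻¹

ΔT = -3.1 K, ΔS = -0.65 psu (deep − shallow).
Δρ/ρ₀ = −αΔT + βΔS = 6.82 × 10⁻⁴ − 4.615 × 10⁻⁴ = 2.205 × 10⁻⁴, so Δρ ≈ 0.2260 kg m⁻³.
N² = (g/ρ₀)·Δρ/Δz = g·(Δρ/ρ₀)/Δz = 9.81 × 2.205 × 10⁻⁴ / 25 = 8.6524 × 10⁻⁵ s⁻².
N = √(8.6524 × 10⁻⁵) = 9.3018 × 10⁻³ rad s⁻¹ ≈ 9.30 × 10⁻³ rad s⁻¹.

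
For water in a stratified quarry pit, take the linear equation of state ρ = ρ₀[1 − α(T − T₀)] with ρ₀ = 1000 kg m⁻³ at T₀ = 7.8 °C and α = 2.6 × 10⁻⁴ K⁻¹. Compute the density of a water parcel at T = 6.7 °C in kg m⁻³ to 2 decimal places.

1000.29 kg m⁻³

T − T₀ = -1.1 K.
Bracket = 1 − α·(-1.1) = 1 + (2.86 × 10⁻⁴) = 1.0002860.
ρ = 1000 × 1.0002860 = 1000.29 kg m⁻³.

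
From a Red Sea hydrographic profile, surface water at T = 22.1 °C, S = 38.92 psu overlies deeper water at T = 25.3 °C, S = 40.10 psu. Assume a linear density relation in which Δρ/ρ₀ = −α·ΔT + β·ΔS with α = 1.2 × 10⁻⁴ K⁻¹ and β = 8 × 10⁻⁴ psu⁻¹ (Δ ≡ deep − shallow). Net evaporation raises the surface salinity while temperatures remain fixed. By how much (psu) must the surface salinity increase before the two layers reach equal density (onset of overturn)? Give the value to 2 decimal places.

0.70 psu

Neutral buoyancy requires −α(T_deep − T_surf) + β(S_deep − S_surf′) = 0.
S_surf′ = S_deep − (α/β)·ΔT = 40.10 − (1.2 × 10⁻⁴/8 × 10⁻⁴)·(+3.2) = 39.6200 psu.
Increase required: 39.6200 − 38.92 = 0.7000 psu.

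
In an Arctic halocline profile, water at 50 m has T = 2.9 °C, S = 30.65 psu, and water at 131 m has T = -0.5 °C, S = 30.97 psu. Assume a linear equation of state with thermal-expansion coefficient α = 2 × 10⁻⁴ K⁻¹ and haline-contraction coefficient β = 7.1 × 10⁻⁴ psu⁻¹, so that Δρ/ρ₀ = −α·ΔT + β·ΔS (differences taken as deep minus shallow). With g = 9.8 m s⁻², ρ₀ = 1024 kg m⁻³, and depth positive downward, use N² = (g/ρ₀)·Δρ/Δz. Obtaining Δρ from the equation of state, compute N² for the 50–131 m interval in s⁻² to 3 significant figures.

1.10 × 10⁻⁴ s⁻²

ΔT = -3.4 K, ΔS = +0.32 psu (deep − shallow).
Δρ/ρ₀ = −αΔT + βΔS = 6.80 × 10⁻⁴ + 2.272 × 10⁻⁴ = 9.072 × 10⁻⁴, so Δρ ≈ 0.9290 kg m⁻³.
N² = (g/ρ₀)·Δρ/Δz = g·(Δρ/ρ₀)/Δz = 9.8 × 9.072 × 10⁻⁴ / 81 = 1.0976 × 10⁻⁴ s⁻² ≈ 1.10 × 10⁻⁴ s⁻².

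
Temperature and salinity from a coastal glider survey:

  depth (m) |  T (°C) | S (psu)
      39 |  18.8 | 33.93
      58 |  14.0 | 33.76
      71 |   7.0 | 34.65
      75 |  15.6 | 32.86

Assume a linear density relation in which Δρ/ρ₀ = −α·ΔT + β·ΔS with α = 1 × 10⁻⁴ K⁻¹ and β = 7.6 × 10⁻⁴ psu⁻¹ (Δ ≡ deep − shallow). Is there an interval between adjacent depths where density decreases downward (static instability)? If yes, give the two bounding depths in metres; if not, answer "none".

71–75 m

Evaluate Δρ/ρ₀ = −αΔT + βΔS across each adjacent pair:
  39–58 m: −αΔT+βΔS = −(1 × 10⁻⁴)(-4.8)+(7.6 × 10⁻⁴)(-0.17) = 3.5 × 10⁻⁴ → stable
  58–71 m: −αΔT+βΔS = −(1 × 10⁻⁴)(-7.0)+(7.6 × 10⁻⁴)(+0.89) = 1.4 × 10⁻³ → stable
  71–75 m: −αΔT+βΔS = −(1 × 10⁻⁴)(+8.6)+(7.6 × 10⁻⁴)(-1.79) = -2.2 × 10⁻³ → UNSTABLE
The 71–75 m interval has Δρ < 0: lighter water underlies denser water.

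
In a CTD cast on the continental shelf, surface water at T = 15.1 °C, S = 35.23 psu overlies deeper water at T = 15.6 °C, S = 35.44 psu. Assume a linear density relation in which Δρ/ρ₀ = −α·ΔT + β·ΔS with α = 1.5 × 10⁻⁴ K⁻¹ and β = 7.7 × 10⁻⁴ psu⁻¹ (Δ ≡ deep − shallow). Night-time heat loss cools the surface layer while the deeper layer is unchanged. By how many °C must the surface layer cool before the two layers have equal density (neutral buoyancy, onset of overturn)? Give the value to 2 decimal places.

Neutral buoyancy requires Δρ = 0, i.e. −α(T_deep − T_surf′) + β(S_deep − S_surf) = 0.
T_surf′ = T_deep − (β/α)·ΔS = 15.6 − (7.7 × 10⁻⁴/1.5 × 10⁻⁴)·(+0.21) = 14.5220 °C.
Cooling required: 15.1 − (14.5220) = 0.5780 °C.

0.58 °C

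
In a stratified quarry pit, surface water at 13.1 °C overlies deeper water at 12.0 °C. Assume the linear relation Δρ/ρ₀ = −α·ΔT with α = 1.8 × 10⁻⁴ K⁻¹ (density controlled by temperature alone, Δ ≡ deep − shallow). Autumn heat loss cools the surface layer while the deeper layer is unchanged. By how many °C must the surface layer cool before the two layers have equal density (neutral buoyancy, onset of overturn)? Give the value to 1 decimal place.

1.1 °C

With temperature the only control, equal density requires T_surf′ = T_deep.
T_surf′ = 12.0 °C.
Cooling required: 13.1 − 12.0 = 1.1 °C.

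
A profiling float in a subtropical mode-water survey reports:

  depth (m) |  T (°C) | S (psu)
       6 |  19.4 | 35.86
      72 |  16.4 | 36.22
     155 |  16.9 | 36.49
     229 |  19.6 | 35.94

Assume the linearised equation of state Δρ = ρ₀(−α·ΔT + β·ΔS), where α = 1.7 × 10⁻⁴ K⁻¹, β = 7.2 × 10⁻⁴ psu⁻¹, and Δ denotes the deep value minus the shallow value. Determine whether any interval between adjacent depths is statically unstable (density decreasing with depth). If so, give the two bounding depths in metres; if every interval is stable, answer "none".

Evaluate Δρ/ρ₀ = −αΔT + βΔS across each adjacent pair:
  6–72 m: −αΔT+βΔS = −(1.7 × 10⁻⁴)(-3.0)+(7.2 × 10⁻⁴)(+0.36) = 7.7 × 10⁻⁴ → stable
  72–155 m: −αΔT+βΔS = −(1.7 × 10⁻⁴)(+0.5)+(7.2 × 10⁻⁴)(+0.27) = 1.1 × 10⁻⁴ → stable
  155–229 m: −αΔT+βΔS = −(1.7 × 10⁻⁴)(+2.7)+(7.2 × 10⁻⁴)(-0.55) = -8.6 × 10⁻⁴ → UNSTABLE
The 155–229 m interval has Δρ < 0: lighter water underlies denser water.

155–229 m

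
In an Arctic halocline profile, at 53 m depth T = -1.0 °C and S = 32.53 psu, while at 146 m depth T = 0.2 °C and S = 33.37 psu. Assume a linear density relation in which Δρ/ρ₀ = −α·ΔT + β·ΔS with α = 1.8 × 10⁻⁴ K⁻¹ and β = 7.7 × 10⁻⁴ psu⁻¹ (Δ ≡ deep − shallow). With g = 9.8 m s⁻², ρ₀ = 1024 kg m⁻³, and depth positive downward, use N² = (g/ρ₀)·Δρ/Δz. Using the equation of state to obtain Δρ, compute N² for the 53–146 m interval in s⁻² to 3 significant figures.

4.54 × 10⁻⁵ s⁻²

ΔT = +1.2 K, ΔS = +0.84 psu (deep − shallow).
Δρ/ρ₀ = −αΔT + βΔS = -2.16 × 10⁻⁴ + 6.468 × 10⁻⁴ = 4.308 × 10⁻⁴, so Δρ ≈ 0.4411 kg m⁻³.
N² = (g/ρ₀)·Δρ/Δz = g·(Δρ/ρ₀)/Δz = 9.8 × 4.308 × 10⁻⁴ / 93 = 4.5396 × 10⁻⁵ s⁻² ≈ 4.54 × 10⁻⁵ s⁻².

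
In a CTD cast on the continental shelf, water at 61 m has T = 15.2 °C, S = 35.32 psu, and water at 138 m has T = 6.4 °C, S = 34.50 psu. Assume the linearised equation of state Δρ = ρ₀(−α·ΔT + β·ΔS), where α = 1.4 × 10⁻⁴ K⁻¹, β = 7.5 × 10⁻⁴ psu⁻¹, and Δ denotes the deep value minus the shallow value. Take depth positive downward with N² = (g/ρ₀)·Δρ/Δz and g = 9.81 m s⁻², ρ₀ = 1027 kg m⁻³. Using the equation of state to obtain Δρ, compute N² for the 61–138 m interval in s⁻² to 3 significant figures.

ΔT = -8.8 K, ΔS = -0.82 psu (deep − shallow).
Δρ/ρ₀ = −αΔT + βΔS = 1.232 × 10⁻³ − 6.15 × 10⁻⁴ = 6.17 × 10⁻⁴, so Δρ ≈ 0.6337 kg m⁻³.
N² = (g/ρ₀)·Δρ/Δz = g·(Δρ/ρ₀)/Δz = 9.81 × 6.17 × 10⁻⁴ / 77 = 7.8607 × 10⁻⁵ s⁻² ≈ 7.86 × 10⁻⁵ s⁻².

7.86 × 10⁻⁵ s⁻²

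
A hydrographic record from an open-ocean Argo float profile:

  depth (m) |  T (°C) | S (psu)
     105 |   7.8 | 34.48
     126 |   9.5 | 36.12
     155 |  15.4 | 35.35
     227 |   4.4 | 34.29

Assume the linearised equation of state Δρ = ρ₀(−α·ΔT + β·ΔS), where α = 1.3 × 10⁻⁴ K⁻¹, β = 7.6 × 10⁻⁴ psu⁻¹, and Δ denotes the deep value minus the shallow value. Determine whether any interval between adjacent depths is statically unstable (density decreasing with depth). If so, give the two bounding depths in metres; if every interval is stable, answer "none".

Evaluate Δρ/ρ₀ = −αΔT + βΔS across each adjacent pair:
  105–126 m: −αΔT+βΔS = −(1.3 × 10⁻⁴)(+1.7)+(7.6 × 10⁻⁴)(+1.64) = 1.0 × 10⁻³ → stable
  126–155 m: −αΔT+βΔS = −(1.3 × 10⁻⁴)(+5.9)+(7.6 × 10⁻⁴)(-0.77) = -1.4 × 10⁻³ → UNSTABLE
  155–227 m: −αΔT+βΔS = −(1.3 × 10⁻⁴)(-11.0)+(7.6 × 10⁻⁴)(-1.06) = 6.2 × 10⁻⁴ → stable
The 126–155 m interval has Δρ < 0: lighter water underlies denser water.

126–155 m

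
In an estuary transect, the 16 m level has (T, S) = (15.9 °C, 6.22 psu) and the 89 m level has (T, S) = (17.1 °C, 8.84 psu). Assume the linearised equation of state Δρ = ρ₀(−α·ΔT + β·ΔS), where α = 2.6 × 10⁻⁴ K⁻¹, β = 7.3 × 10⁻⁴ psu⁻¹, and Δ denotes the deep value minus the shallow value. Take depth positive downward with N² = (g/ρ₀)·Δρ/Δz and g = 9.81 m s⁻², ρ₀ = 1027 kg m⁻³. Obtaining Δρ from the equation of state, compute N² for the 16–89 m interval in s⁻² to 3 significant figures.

ΔT = +1.2 K, ΔS = +2.62 psu (deep − shallow).
Δρ/ρ₀ = −αΔT + βΔS = -3.12 × 10⁻⁴ + 1.9126 × 10⁻³ = 1.6006 × 10⁻³, so Δρ ≈ 1.644 kg m⁻³.
N² = (g/ρ₀)·Δρ/Δz = g·(Δρ/ρ₀)/Δz = 9.81 × 1.6006 × 10⁻³ / 73 = 2.1509 × 10⁻⁴ s⁻² ≈ 2.15 × 10⁻⁴ s⁻².

2.15 × 10⁻⁴ s⁻²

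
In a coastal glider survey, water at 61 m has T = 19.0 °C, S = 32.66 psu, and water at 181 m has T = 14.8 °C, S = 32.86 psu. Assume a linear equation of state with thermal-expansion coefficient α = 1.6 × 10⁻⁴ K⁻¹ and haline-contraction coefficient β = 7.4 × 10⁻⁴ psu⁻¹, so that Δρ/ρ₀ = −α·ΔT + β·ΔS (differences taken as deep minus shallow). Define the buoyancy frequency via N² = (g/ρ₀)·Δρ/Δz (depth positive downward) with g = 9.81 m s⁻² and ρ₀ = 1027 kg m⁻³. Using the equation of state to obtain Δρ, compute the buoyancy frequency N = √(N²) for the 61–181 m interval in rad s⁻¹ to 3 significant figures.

8.19 × 10⁻³ rad s⁻¹

ΔT = -4.2 K, ΔS = +0.20 psu (deep − shallow).
Δρ/ρ₀ = −αΔT + βΔS = 6.72 × 10⁻⁴ + 1.48 × 10⁻⁴ = 8.20 × 10⁻⁴, so Δρ ≈ 0.8421 kg m⁻³.
N² = (g/ρ₀)·Δρ/Δz = g·(Δρ/ρ₀)/Δz = 9.81 × 8.20 × 10⁻⁴ / 120 = 6.7035 × 10⁻⁵ s⁻².
N = √(6.7035 × 10⁻⁵) = 8.1875 × 10⁻³ rad s⁻¹ ≈ 8.19 × 10⁻³ rad s⁻¹.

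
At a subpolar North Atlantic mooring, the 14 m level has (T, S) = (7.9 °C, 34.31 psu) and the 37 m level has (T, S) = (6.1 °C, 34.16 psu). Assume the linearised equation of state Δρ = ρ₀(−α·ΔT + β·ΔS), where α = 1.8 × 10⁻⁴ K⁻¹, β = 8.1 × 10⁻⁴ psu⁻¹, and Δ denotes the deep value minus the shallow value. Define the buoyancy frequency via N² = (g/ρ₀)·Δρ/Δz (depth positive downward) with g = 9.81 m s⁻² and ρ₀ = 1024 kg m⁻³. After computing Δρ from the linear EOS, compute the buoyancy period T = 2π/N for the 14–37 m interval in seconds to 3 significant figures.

ΔT = -1.8 K, ΔS = -0.15 psu (deep − shallow).
Δρ/ρ₀ = −αΔT + βΔS = 3.24 × 10⁻⁴ − 1.215 × 10⁻⁴ = 2.025 × 10⁻⁴, so Δρ ≈ 0.2074 kg m⁻³.
N² = (g/ρ₀)·Δρ/Δz = g·(Δρ/ρ₀)/Δz = 9.81 × 2.025 × 10⁻⁴ / 23 = 8.6371 × 10⁻⁵ s⁻².
N = √(8.6371 × 10⁻⁵) = 9.2936 × 10⁻³ rad s⁻¹ → T = 2π/N = 676.08 s ≈ 676 s.

676 s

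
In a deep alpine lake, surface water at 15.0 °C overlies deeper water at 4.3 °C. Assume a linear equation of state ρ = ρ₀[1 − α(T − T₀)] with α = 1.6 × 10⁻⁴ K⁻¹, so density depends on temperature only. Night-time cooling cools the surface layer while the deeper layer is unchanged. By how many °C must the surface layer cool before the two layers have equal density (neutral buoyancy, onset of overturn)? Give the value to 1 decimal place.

With temperature the only control, equal density requires T_surf′ = T_deep.
T_surf′ = 4.3 °C.
Cooling required: 15.0 − 4.3 = 10.7 °C.

10.7 °C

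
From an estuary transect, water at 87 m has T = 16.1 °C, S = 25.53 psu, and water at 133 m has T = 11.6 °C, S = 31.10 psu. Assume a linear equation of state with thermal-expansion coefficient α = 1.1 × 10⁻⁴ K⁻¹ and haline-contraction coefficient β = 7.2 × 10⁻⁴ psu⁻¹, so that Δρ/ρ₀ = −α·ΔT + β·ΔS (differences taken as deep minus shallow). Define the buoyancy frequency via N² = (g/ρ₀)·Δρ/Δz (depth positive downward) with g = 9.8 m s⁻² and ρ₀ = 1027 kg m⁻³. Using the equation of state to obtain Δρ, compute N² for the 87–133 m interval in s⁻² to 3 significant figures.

ΔT = -4.5 K, ΔS = +5.57 psu (deep − shallow).
Δρ/ρ₀ = −αΔT + βΔS = 4.95 × 10⁻⁴ + 4.0104 × 10⁻³ = 4.5054 × 10⁻³, so Δρ ≈ 4.627 kg m⁻³.
N² = (g/ρ₀)·Δρ/Δz = g·(Δρ/ρ₀)/Δz = 9.8 × 4.5054 × 10⁻³ / 46 = 9.5985 × 10⁻⁴ s⁻² ≈ 9.60 × 10⁻⁴ s⁻².

9.60 × 10⁻⁴ s⁻²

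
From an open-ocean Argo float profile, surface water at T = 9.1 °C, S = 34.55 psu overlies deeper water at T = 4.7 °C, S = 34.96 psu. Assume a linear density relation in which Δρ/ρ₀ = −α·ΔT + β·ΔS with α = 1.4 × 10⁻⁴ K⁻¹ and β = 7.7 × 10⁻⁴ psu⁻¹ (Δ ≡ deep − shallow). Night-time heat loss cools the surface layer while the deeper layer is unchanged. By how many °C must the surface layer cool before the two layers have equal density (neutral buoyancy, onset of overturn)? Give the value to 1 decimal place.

Neutral buoyancy requires Δρ = 0, i.e. −α(T_deep − T_surf′) + β(S_deep − S_surf) = 0.
T_surf′ = T_deep − (β/α)·ΔS = 4.7 − (7.7 × 10⁻⁴/1.4 × 10⁻⁴)·(+0.41) = 2.445 °C.
Cooling required: 9.1 − (2.445) = 6.655 °C.

6.7 °C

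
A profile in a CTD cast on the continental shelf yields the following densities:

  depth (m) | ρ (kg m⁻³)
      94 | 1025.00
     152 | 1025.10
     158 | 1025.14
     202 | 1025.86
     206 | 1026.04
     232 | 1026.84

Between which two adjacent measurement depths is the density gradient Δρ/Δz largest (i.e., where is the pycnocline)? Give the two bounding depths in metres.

202–206 m

Compute the density gradient over each adjacent pair:
  94–152 m: Δρ/Δz = 0.10/58 = 1.7 × 10⁻³ kg m⁻⁴
  152–158 m: Δρ/Δz = 0.04/6 = 6.7 × 10⁻³ kg m⁻⁴
  158–202 m: Δρ/Δz = 0.72/44 = 0.016 kg m⁻⁴
  202–206 m: Δρ/Δz = 0.18/4 = 0.045 kg m⁻⁴
  206–232 m: Δρ/Δz = 0.80/26 = 0.031 kg m⁻⁴
The largest gradient is in the 202–206 m interval — the pycnocline.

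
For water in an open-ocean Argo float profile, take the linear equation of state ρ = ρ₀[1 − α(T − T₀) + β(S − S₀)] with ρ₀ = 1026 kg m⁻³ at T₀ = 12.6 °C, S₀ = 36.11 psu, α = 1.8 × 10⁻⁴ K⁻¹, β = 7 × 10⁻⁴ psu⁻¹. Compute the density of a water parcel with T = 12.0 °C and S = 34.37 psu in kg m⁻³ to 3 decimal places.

T − T₀ = -0.6 K, S − S₀ = -1.74 psu.
Bracket = 1 − α·(-0.6) + β·(-1.74) = 1 + (-1.11 × 10⁻³) = 0.9988900.
ρ = 1026 × 0.9988900 = 1024.861 kg m⁻³.

1024.861 kg m⁻³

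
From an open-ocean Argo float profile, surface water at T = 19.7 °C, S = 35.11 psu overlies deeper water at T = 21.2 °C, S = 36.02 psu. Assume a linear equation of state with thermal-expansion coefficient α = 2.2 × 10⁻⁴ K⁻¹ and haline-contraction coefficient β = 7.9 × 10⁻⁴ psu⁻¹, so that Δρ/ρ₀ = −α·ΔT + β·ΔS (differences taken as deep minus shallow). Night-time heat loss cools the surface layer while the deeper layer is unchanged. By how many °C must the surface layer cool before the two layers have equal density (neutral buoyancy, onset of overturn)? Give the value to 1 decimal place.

1.8 °C

Neutral buoyancy requires Δρ = 0, i.e. −α(T_deep − T_surf′) + β(S_deep − S_surf) = 0.
T_surf′ = T_deep − (β/α)·ΔS = 21.2 − (7.9 × 10⁻⁴/2.2 × 10⁻⁴)·(+0.91) = 17.932 °C.
Cooling required: 19.7 − (17.932) = 1.768 °C.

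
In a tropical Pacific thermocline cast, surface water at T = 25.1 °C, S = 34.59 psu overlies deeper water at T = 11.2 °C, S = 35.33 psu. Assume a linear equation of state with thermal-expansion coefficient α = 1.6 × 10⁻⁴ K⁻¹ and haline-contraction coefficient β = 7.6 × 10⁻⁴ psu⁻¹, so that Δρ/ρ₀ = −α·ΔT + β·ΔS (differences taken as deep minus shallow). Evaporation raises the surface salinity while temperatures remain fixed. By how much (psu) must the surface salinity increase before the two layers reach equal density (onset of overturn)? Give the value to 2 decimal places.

Neutral buoyancy requires −α(T_deep − T_surf) + β(S_deep − S_surf′) = 0.
S_surf′ = S_deep − (α/β)·ΔT = 35.33 − (1.6 × 10⁻⁴/7.6 × 10⁻⁴)·(-13.9) = 38.2563 psu.
Increase required: 38.2563 − 34.59 = 3.6663 psu.

3.67 psu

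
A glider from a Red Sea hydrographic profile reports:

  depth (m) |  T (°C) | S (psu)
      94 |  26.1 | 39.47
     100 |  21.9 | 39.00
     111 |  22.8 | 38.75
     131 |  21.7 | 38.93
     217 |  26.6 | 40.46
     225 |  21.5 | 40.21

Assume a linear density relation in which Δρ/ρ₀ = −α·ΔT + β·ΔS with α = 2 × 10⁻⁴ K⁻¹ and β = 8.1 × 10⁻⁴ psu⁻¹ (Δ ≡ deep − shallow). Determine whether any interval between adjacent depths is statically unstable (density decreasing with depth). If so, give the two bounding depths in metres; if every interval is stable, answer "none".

Evaluate Δρ/ρ₀ = −αΔT + βΔS across each adjacent pair:
  94–100 m: −αΔT+βΔS = −(2 × 10⁻⁴)(-4.2)+(8.1 × 10⁻⁴)(-0.47) = 4.6 × 10⁻⁴ → stable
  100–111 m: −αΔT+βΔS = −(2 × 10⁻⁴)(+0.9)+(8.1 × 10⁻⁴)(-0.25) = -3.8 × 10⁻⁴ → UNSTABLE
  111–131 m: −αΔT+βΔS = −(2 × 10⁻⁴)(-1.1)+(8.1 × 10⁻⁴)(+0.18) = 3.7 × 10⁻⁴ → stable
  131–217 m: −αΔT+βΔS = −(2 × 10⁻⁴)(+4.9)+(8.1 × 10⁻⁴)(+1.53) = 2.6 × 10⁻⁴ → stable
  217–225 m: −αΔT+βΔS = −(2 × 10⁻⁴)(-5.1)+(8.1 × 10⁻⁴)(-0.25) = 8.2 × 10⁻⁴ → stable
The 100–111 m interval has Δρ < 0: lighter water underlies denser water.

100–111 m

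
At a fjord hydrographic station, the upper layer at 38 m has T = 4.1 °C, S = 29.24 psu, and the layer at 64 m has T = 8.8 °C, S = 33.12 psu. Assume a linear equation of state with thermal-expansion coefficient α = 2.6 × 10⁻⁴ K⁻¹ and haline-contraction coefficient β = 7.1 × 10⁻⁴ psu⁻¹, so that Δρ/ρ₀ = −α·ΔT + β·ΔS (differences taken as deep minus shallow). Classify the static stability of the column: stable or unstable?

stable

ΔT = 8.8 − 4.1 = +4.7 K and ΔS = 33.12 − 29.24 = +3.88 psu (deep − shallow).
−αΔT = -1.222 × 10⁻³; βΔS = 2.7548 × 10⁻³; sum Δρ/ρ₀ = 1.5328 × 10⁻³.
Δρ/ρ₀ > 0, so Δρ > 0: deeper water is denser → statically stable.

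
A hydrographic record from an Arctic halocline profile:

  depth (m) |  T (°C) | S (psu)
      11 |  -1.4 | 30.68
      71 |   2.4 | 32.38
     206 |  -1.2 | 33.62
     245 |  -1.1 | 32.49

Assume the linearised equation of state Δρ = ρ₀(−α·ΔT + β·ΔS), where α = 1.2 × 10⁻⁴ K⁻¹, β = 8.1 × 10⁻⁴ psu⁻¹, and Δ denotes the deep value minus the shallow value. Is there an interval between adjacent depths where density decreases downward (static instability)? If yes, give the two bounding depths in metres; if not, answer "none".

Evaluate Δρ/ρ₀ = −αΔT + βΔS across each adjacent pair:
  11–71 m: −αΔT+βΔS = −(1.2 × 10⁻⁴)(+3.8)+(8.1 × 10⁻⁴)(+1.70) = 9.2 × 10⁻⁴ → stable
  71–206 m: −αΔT+βΔS = −(1.2 × 10⁻⁴)(-3.6)+(8.1 × 10⁻⁴)(+1.24) = 1.4 × 10⁻³ → stable
  206–245 m: −αΔT+βΔS = −(1.2 × 10⁻⁴)(+0.1)+(8.1 × 10⁻⁴)(-1.13) = -9.3 × 10⁻⁴ → UNSTABLE
The 206–245 m interval has Δρ < 0: lighter water underlies denser water.

206–245 m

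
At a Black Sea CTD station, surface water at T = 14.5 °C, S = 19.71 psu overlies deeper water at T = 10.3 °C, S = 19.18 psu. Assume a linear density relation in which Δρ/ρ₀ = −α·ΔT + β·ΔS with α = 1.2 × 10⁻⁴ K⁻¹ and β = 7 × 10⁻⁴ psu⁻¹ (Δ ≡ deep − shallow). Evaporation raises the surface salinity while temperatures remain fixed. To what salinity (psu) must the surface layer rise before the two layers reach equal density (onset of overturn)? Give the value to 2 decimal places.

Neutral buoyancy requires −α(T_deep − T_surf) + β(S_deep − S_surf′) = 0.
S_surf′ = S_deep − (α/β)·ΔT = 19.18 − (1.2 × 10⁻⁴/7 × 10⁻⁴)·(-4.2) = 19.9000 psu.
Increase required: 19.9000 − 19.71 = 0.1900 psu.

19.90 psu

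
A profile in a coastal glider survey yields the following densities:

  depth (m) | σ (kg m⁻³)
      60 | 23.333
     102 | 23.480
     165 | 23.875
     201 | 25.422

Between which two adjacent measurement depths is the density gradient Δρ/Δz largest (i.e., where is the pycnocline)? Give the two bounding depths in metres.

165–201 m

Compute the density gradient over each adjacent pair:
  60–102 m: Δρ/Δz = 0.147/42 = 3.5 × 10⁻³ kg m⁻⁴
  102–165 m: Δρ/Δz = 0.395/63 = 6.3 × 10⁻³ kg m⁻⁴
  165–201 m: Δρ/Δz = 1.547/36 = 0.043 kg m⁻⁴
The largest gradient is in the 165–201 m interval — the pycnocline.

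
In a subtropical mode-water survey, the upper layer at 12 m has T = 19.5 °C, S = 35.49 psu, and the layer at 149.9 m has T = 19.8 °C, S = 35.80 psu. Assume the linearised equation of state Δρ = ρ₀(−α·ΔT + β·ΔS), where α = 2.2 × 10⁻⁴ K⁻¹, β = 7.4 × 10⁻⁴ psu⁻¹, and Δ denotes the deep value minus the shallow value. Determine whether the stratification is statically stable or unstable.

stable

ΔT = 19.8 − 19.5 = +0.3 K and ΔS = 35.80 − 35.49 = +0.31 psu (deep − shallow).
−αΔT = -6.60 × 10⁻⁵; βΔS = 2.294 × 10⁻⁴; sum Δρ/ρ₀ = 1.634 × 10⁻⁴.
Δρ/ρ₀ > 0, so Δρ > 0: deeper water is denser → statically stable.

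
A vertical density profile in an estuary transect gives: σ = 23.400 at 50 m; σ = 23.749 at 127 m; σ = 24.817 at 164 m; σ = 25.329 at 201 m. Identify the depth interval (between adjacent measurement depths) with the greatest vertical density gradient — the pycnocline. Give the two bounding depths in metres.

127–164 m

Compute the density gradient over each adjacent pair:
  50–127 m: Δρ/Δz = 0.349/77 = 4.5 × 10⁻³ kg m⁻⁴
  127–164 m: Δρ/Δz = 1.068/37 = 0.029 kg m⁻⁴
  164–201 m: Δρ/Δz = 0.512/37 = 0.014 kg m⁻⁴
The largest gradient is in the 127–164 m interval — the pycnocline.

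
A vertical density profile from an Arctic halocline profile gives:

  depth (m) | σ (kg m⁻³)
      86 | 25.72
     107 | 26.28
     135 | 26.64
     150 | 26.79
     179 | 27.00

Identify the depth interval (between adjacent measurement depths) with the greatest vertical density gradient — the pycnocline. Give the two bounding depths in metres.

86–107 m

Compute the density gradient over each adjacent pair:
  86–107 m: Δρ/Δz = 0.56/21 = 0.027 kg m⁻⁴
  107–135 m: Δρ/Δz = 0.36/28 = 0.013 kg m⁻⁴
  135–150 m: Δρ/Δz = 0.15/15 = 0.010 kg m⁻⁴
  150–179 m: Δρ/Δz = 0.21/29 = 7.2 × 10⁻³ kg m⁻⁴
The largest gradient is in the 86–107 m interval — the pycnocline.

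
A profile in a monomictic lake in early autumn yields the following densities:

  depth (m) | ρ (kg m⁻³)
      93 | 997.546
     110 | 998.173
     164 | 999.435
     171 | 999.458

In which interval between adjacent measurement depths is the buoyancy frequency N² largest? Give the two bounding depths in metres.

Compute the density gradient over each adjacent pair:
  93–110 m: Δρ/Δz = 0.627/17 = 0.037 kg m⁻⁴
  110–164 m: Δρ/Δz = 1.262/54 = 0.023 kg m⁻⁴
  164–171 m: Δρ/Δz = 0.023/7 = 3.3 × 10⁻³ kg m⁻⁴
The largest gradient is in the 93–110 m interval — the pycnocline.

93–110 m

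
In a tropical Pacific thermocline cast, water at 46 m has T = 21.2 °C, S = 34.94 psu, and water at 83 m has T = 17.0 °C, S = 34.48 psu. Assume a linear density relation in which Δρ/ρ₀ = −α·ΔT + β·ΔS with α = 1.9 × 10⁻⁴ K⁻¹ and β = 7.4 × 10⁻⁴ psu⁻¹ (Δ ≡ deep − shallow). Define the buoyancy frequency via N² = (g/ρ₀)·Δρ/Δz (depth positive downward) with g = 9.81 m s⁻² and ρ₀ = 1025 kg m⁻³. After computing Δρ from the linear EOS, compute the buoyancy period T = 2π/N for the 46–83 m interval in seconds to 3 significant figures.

ΔT = -4.2 K, ΔS = -0.46 psu (deep − shallow).
Δρ/ρ₀ = −αΔT + βΔS = 7.98 × 10⁻⁴ − 3.404 × 10⁻⁴ = 4.576 × 10⁻⁴, so Δρ ≈ 0.4690 kg m⁻³.
N² = (g/ρ₀)·Δρ/Δz = g·(Δρ/ρ₀)/Δz = 9.81 × 4.576 × 10⁻⁴ / 37 = 1.2133 × 10⁻⁴ s⁻².
N = √(1.2133 × 10⁻⁴) = 0.011015 rad s⁻¹ → T = 2π/N = 570.42 s ≈ 570 s.

570 s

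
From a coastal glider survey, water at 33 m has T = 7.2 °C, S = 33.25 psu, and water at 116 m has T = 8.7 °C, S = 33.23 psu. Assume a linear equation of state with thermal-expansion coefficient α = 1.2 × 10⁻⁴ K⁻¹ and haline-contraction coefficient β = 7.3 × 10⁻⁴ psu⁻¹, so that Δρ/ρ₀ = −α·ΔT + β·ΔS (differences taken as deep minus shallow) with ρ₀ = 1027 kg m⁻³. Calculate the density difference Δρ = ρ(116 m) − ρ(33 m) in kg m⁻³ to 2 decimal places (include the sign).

-0.20 kg m⁻³

ΔT = +1.5 K, ΔS = -0.02 psu (deep − shallow).
Δρ/ρ₀ = −(1.2 × 10⁻⁴)(+1.5) + (7.3 × 10⁻⁴)(-0.02) = -1.946 × 10⁻⁴.
Δρ = 1027 × (-1.946 × 10⁻⁴) = -0.20 kg m⁻³.
Negative Δρ: lighter below, statically unstable.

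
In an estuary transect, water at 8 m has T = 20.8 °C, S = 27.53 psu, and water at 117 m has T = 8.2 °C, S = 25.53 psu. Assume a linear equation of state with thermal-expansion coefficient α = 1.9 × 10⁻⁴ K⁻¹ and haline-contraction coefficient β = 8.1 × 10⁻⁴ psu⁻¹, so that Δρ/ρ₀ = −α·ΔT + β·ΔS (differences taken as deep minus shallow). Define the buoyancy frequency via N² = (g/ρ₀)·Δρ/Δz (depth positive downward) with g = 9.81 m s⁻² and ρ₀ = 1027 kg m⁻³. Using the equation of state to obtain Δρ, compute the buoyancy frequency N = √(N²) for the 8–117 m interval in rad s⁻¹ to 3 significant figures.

8.35 × 10⁻³ rad s⁻¹

ΔT = -12.6 K, ΔS = -2.00 psu (deep − shallow).
Δρ/ρ₀ = −αΔT + βΔS = 2.394 × 10⁻³ − 1.62 × 10⁻³ = 7.74 × 10⁻⁴, so Δρ ≈ 0.7949 kg m⁻³.
N² = (g/ρ₀)·Δρ/Δz = g·(Δρ/ρ₀)/Δz = 9.81 × 7.74 × 10⁻⁴ / 109 = 6.9660 × 10⁻⁵ s⁻².
N = √(6.9660 × 10⁻⁵) = 8.3463 × 10⁻³ rad s⁻¹ ≈ 8.35 × 10⁻³ rad s⁻¹.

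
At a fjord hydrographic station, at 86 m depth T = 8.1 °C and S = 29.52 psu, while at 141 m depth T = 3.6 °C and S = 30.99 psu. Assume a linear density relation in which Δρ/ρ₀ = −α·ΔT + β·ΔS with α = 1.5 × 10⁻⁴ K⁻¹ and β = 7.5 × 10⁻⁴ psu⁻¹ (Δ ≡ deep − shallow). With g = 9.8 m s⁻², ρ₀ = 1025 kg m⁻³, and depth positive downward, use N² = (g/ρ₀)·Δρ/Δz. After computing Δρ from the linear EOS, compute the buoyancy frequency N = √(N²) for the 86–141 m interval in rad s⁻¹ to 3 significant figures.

ΔT = -4.5 K, ΔS = +1.47 psu (deep − shallow).
Δρ/ρ₀ = −αΔT + βΔS = 6.75 × 10⁻⁴ + 1.1025 × 10⁻³ = 1.7775 × 10⁻³, so Δρ ≈ 1.822 kg m⁻³.
N² = (g/ρ₀)·Δρ/Δz = g·(Δρ/ρ₀)/Δz = 9.8 × 1.7775 × 10⁻³ / 55 = 3.1672 × 10⁻⁴ s⁻².
N = √(3.1672 × 10⁻⁴) = 0.017797 rad s⁻¹ ≈ 0.0178 rad s⁻¹.

0.0178 rad s⁻¹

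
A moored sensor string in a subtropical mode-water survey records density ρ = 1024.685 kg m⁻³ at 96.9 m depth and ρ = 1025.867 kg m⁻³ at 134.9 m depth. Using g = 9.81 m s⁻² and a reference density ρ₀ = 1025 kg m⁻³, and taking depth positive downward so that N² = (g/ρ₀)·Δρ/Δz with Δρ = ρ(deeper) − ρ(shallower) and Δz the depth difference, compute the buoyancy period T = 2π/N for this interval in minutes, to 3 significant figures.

6.07 min

Δρ = 1025.867 − 1024.685 = 1.182 kg m⁻³ over Δz = 134.9 − 96.9 = 38 m.
N² = (9.81/1025) × (1.182/38) = 2.9770 × 10⁻⁴ s⁻².
N = √(2.9770 × 10⁻⁴) = 0.017254 rad s⁻¹, so T = 2π/N = 364.16 s = 6.0693 min ≈ 6.07 min.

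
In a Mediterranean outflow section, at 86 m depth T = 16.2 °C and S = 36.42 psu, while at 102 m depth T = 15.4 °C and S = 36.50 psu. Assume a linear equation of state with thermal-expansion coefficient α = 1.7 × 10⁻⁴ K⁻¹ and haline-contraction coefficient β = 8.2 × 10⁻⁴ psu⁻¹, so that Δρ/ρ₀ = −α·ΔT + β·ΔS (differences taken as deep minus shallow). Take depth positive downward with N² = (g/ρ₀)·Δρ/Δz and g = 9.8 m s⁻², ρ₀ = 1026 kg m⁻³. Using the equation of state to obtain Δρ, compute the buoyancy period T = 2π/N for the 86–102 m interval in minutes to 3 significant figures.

ΔT = -0.8 K, ΔS = +0.08 psu (deep − shallow).
Δρ/ρ₀ = −αΔT + βΔS = 1.36 × 10⁻⁴ + 6.56 × 10⁻⁵ = 2.016 × 10⁻⁴, so Δρ ≈ 0.2068 kg m⁻³.
N² = (g/ρ₀)·Δρ/Δz = g·(Δρ/ρ₀)/Δz = 9.8 × 2.016 × 10⁻⁴ / 16 = 1.2348 × 10⁻⁴ s⁻².
N = √(1.2348 × 10⁻⁴) = 0.011112 rad s⁻¹ → T = 2π/N = 565.44 s = 9.4240 min ≈ 9.42 min.

9.42 min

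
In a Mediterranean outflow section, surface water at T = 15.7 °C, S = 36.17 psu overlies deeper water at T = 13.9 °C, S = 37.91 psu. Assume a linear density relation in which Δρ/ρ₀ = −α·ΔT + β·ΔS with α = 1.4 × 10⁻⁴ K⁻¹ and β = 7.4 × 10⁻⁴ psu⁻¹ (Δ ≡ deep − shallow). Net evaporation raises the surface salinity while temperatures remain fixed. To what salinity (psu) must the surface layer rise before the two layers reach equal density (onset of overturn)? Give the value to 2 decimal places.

Neutral buoyancy requires −α(T_deep − T_surf) + β(S_deep − S_surf′) = 0.
S_surf′ = S_deep − (α/β)·ΔT = 37.91 − (1.4 × 10⁻⁴/7.4 × 10⁻⁴)·(-1.8) = 38.2505 psu.
Increase required: 38.2505 − 36.17 = 2.0805 psu.

38.25 psu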